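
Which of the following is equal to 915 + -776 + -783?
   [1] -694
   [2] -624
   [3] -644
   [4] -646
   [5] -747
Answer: 3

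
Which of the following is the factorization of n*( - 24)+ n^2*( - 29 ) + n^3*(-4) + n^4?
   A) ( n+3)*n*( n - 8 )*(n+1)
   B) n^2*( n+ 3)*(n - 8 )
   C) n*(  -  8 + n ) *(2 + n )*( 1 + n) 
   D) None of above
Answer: A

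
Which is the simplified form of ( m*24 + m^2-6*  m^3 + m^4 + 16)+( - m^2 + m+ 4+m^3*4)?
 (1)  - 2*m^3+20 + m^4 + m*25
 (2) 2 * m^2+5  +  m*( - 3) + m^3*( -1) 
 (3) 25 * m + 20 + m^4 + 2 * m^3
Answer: 1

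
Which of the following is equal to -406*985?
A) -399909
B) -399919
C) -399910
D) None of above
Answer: C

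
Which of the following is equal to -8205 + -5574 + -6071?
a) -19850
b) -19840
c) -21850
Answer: a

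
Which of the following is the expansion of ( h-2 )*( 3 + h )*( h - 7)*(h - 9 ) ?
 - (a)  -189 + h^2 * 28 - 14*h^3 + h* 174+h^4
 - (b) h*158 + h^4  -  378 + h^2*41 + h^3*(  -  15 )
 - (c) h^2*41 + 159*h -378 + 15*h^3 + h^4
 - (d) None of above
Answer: d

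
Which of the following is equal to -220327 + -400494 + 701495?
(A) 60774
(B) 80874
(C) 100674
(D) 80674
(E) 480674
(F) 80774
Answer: D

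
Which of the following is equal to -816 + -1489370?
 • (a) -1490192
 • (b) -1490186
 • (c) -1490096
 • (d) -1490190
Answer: b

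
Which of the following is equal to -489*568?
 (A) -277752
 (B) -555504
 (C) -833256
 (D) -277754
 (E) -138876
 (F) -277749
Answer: A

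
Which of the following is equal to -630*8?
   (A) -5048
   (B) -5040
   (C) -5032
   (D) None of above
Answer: B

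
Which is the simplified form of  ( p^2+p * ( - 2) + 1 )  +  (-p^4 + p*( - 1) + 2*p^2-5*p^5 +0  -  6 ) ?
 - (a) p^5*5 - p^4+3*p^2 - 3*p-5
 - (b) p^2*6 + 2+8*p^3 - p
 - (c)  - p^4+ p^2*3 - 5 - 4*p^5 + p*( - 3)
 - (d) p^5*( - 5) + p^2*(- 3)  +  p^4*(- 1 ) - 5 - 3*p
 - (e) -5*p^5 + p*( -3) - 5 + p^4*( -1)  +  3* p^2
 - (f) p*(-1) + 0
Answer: e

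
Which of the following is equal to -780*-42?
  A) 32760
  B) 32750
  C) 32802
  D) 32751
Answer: A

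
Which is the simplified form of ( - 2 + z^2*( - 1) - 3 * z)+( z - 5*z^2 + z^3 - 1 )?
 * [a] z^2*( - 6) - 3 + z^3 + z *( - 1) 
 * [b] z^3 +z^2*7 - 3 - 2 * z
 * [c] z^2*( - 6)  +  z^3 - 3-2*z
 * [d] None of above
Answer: c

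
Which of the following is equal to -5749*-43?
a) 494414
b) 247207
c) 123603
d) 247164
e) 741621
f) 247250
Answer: b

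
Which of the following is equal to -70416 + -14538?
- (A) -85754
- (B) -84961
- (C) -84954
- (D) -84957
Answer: C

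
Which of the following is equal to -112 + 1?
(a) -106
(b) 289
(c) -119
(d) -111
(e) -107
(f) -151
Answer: d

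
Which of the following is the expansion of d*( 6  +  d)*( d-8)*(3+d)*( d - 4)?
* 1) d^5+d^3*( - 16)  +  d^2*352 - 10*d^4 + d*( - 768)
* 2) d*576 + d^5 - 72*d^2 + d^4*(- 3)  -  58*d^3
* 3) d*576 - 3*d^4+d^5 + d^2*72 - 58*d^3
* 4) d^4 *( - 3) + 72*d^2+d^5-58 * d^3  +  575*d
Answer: 3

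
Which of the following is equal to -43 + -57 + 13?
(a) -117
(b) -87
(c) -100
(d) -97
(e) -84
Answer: b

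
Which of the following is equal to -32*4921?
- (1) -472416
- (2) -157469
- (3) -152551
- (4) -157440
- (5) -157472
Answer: 5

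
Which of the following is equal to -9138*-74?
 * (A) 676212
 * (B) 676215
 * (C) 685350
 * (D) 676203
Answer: A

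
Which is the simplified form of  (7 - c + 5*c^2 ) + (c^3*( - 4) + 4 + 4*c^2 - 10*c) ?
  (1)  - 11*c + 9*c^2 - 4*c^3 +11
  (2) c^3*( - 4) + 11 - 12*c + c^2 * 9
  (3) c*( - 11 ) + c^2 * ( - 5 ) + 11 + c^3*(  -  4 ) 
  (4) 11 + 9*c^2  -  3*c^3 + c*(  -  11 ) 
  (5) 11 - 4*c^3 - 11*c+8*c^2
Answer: 1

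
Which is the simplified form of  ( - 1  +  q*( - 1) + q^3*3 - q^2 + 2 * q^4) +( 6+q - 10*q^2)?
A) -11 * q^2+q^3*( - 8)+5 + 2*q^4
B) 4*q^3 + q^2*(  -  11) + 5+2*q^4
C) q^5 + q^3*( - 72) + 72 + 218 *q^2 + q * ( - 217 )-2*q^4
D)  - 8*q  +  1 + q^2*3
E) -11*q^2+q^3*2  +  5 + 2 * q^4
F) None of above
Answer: F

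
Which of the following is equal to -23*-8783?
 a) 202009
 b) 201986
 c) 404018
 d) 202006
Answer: a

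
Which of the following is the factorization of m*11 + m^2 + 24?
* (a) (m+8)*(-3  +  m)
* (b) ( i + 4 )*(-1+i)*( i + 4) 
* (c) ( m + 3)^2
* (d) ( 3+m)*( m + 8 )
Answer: d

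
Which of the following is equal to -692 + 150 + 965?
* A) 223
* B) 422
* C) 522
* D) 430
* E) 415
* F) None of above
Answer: F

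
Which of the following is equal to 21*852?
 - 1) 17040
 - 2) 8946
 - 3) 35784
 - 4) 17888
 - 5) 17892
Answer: 5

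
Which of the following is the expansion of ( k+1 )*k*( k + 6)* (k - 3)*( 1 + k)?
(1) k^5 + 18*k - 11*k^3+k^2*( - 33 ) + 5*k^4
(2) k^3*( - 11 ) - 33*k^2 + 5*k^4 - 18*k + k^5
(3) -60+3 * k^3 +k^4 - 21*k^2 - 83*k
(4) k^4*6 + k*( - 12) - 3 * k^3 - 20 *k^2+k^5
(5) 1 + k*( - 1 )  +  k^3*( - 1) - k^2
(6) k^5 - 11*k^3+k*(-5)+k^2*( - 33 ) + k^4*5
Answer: 2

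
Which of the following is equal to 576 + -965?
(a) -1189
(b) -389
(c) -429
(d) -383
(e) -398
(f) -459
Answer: b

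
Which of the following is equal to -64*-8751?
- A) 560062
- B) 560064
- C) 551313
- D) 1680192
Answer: B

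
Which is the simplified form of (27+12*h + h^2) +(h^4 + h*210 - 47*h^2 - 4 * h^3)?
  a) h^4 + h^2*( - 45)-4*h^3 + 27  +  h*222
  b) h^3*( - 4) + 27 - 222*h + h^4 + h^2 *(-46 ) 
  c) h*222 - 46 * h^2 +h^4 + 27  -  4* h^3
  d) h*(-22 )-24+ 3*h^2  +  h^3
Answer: c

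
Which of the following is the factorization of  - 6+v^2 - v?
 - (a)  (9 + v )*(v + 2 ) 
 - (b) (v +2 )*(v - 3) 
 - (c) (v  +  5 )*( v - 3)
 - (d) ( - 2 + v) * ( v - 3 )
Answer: b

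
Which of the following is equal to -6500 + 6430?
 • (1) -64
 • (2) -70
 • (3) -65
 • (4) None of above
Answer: 2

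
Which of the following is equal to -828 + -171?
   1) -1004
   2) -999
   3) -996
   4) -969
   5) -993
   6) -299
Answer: 2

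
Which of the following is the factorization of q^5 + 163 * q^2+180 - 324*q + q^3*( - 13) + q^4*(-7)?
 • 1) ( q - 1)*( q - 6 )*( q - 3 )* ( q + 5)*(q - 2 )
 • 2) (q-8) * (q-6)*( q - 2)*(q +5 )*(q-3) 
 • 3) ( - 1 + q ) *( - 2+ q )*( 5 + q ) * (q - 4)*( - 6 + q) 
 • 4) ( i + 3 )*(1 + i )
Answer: 1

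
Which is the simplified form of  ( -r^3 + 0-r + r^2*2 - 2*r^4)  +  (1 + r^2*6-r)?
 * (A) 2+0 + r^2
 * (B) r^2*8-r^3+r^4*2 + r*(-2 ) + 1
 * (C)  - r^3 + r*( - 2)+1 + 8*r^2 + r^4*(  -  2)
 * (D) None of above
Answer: C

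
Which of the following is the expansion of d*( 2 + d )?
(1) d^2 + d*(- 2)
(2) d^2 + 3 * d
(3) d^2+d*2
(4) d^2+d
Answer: 3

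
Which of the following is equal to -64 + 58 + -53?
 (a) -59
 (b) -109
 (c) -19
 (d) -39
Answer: a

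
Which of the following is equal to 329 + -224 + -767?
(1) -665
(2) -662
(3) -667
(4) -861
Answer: 2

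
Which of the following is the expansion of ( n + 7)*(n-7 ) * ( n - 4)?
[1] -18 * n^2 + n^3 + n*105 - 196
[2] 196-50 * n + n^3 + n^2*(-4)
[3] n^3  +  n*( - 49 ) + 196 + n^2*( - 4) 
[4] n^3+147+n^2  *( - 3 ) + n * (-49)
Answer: 3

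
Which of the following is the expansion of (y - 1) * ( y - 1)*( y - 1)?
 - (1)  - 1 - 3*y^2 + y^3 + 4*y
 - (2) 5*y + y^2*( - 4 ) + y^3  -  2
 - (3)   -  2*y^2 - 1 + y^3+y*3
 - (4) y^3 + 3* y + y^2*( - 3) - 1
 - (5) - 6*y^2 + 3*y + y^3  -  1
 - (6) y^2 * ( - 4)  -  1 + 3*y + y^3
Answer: 4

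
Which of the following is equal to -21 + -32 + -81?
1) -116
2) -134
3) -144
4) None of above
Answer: 2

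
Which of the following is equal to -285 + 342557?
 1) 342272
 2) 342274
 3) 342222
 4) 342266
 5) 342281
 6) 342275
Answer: 1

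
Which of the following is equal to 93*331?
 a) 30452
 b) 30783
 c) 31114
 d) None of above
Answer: b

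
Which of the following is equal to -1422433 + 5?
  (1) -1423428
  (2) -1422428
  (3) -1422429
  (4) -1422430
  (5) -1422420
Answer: 2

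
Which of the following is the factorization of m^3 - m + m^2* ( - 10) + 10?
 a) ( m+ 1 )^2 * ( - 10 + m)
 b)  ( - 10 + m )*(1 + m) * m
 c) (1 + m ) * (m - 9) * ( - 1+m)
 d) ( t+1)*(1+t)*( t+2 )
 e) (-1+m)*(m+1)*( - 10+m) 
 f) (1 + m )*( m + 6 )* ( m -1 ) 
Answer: e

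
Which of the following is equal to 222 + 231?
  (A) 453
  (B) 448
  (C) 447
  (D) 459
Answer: A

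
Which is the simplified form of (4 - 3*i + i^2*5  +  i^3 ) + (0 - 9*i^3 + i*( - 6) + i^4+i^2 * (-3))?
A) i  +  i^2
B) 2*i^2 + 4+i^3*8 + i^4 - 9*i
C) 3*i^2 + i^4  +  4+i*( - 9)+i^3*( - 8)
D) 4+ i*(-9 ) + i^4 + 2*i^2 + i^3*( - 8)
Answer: D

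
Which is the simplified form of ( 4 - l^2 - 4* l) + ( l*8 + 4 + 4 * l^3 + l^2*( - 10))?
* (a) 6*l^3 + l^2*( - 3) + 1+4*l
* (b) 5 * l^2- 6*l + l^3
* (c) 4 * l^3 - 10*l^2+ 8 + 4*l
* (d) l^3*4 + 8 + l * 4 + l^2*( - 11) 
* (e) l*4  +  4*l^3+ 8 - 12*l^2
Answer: d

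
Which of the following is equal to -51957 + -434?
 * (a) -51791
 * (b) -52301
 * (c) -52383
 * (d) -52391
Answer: d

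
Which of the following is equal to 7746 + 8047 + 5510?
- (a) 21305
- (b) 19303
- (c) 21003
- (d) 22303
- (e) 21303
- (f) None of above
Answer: e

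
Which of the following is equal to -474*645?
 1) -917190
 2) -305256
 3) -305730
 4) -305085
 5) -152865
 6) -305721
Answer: 3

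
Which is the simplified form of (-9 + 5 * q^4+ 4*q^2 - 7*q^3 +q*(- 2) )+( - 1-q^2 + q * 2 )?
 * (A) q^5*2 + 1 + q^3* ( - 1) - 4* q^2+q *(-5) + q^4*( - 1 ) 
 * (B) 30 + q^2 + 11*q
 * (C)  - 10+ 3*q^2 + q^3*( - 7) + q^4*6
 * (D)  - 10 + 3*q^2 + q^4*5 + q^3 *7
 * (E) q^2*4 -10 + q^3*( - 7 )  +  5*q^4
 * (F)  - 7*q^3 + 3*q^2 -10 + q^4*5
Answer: F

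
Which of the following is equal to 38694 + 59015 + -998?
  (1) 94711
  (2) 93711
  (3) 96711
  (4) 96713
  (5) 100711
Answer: 3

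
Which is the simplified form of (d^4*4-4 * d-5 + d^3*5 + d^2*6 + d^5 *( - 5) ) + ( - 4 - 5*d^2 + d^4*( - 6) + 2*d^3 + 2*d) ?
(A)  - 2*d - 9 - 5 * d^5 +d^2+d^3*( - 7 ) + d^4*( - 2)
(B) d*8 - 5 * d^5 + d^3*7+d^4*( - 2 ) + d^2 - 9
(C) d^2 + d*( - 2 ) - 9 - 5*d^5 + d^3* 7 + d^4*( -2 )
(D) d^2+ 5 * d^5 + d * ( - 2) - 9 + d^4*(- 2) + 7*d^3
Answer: C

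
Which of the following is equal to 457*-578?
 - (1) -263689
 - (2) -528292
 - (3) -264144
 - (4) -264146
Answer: 4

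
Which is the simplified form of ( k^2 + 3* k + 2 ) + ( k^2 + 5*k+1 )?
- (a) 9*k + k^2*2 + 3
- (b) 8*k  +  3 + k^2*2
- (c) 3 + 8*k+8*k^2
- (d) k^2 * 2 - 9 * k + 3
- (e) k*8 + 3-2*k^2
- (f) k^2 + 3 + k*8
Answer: b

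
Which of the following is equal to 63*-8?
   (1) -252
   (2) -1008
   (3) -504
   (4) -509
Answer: 3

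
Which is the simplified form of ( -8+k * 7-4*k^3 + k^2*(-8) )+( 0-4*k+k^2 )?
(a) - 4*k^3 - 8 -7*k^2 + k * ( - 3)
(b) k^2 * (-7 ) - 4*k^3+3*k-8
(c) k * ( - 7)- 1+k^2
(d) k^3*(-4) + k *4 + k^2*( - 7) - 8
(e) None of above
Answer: b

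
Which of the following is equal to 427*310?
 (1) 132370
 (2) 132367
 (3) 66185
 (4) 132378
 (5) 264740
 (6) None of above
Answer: 1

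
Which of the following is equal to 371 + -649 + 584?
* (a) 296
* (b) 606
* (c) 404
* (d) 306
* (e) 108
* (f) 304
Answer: d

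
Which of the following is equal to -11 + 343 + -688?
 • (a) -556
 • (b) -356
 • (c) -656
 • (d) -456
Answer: b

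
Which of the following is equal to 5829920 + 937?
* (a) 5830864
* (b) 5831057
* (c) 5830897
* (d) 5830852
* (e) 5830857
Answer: e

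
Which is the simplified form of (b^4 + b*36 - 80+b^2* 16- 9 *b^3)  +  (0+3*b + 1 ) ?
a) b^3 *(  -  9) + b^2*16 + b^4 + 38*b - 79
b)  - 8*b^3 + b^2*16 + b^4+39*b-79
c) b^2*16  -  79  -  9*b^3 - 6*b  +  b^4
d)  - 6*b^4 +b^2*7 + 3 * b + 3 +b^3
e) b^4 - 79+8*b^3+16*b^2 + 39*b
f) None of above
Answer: f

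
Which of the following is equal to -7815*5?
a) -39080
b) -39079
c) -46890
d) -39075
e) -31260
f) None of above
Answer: d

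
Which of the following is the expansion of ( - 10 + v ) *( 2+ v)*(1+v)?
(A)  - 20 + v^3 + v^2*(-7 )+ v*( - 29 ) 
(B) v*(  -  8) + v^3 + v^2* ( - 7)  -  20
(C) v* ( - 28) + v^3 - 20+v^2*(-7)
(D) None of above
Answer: C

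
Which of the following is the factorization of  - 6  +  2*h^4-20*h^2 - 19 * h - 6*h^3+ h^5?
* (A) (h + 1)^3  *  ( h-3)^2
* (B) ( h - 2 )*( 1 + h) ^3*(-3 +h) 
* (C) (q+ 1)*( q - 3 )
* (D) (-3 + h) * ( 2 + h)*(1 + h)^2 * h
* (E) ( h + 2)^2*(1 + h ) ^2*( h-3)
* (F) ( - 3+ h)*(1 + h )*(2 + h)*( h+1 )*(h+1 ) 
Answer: F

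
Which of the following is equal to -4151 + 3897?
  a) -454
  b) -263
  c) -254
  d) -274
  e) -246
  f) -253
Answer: c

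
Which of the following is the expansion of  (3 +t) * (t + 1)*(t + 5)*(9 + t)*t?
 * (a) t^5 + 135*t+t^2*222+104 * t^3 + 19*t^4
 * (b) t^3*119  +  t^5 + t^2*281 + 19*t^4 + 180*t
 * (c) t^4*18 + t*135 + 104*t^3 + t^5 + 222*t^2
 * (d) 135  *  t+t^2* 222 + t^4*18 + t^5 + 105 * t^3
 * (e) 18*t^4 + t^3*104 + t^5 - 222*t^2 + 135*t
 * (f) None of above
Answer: c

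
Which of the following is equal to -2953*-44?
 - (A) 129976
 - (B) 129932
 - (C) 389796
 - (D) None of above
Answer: B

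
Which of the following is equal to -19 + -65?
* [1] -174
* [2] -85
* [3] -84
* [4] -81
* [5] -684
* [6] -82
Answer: 3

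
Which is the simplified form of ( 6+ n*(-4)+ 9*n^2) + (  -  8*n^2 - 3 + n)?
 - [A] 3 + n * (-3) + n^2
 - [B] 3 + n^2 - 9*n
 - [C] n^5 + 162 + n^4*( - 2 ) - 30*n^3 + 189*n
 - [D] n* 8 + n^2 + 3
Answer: A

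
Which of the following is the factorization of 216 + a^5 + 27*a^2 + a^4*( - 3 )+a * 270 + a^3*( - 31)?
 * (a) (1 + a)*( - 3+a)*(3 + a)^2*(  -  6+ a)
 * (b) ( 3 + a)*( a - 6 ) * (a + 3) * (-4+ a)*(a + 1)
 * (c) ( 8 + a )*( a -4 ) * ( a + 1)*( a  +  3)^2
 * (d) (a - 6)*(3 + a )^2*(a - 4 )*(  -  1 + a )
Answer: b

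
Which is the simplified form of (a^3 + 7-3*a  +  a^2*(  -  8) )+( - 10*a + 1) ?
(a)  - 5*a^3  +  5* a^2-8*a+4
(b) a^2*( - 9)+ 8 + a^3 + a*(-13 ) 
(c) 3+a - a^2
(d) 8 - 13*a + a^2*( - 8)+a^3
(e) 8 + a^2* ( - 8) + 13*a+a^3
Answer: d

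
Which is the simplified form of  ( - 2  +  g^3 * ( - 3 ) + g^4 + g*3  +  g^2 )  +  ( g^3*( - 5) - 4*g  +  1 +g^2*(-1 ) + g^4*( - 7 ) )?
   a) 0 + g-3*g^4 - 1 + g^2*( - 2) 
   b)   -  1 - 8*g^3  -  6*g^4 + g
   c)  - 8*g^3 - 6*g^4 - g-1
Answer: c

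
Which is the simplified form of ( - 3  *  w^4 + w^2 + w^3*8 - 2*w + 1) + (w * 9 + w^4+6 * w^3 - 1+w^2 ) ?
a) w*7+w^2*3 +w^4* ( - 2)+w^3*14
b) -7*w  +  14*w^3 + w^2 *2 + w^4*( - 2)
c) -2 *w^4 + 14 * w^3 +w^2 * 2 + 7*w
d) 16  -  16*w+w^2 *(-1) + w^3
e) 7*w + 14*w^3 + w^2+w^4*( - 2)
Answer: c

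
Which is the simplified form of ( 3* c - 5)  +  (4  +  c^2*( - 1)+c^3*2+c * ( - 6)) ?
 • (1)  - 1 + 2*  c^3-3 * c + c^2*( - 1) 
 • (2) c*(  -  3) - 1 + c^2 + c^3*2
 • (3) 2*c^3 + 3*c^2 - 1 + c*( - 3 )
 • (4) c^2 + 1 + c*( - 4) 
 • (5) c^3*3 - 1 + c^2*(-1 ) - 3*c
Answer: 1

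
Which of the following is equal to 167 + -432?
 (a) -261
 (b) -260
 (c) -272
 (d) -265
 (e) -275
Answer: d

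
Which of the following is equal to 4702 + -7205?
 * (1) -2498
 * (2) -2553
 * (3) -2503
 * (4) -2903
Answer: 3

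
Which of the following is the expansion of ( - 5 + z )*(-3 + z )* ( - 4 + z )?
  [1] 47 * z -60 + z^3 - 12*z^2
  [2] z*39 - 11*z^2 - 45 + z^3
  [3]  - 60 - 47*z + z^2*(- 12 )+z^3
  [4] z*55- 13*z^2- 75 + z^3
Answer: 1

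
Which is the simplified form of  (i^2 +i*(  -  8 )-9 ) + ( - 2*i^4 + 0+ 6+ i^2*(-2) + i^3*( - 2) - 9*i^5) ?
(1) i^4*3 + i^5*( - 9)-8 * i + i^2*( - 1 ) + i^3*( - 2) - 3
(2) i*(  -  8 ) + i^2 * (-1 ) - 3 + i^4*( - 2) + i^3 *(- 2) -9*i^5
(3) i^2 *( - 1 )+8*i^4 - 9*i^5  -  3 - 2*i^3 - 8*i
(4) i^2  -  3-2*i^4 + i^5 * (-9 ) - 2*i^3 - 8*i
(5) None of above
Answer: 2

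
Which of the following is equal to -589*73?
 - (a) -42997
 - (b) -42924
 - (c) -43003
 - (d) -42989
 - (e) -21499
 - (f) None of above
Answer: a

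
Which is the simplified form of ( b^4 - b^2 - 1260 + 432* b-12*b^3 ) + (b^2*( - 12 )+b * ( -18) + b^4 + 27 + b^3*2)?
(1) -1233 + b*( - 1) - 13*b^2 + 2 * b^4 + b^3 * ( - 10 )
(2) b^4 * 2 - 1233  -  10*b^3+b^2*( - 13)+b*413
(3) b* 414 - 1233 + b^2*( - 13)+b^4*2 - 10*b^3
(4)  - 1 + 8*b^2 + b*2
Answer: 3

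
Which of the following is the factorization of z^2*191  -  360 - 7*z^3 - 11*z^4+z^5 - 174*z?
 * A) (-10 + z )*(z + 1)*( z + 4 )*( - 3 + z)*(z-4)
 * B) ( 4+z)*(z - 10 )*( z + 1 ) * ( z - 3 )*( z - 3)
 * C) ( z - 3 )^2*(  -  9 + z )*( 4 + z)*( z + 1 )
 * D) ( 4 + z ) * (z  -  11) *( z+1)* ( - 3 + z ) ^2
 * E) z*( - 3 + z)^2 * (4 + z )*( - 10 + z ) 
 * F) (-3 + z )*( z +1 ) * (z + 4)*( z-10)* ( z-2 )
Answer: B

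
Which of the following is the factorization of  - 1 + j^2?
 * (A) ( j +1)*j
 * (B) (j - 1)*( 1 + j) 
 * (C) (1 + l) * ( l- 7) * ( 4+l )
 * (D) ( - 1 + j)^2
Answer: B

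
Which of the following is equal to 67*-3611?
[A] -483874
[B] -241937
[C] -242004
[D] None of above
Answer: B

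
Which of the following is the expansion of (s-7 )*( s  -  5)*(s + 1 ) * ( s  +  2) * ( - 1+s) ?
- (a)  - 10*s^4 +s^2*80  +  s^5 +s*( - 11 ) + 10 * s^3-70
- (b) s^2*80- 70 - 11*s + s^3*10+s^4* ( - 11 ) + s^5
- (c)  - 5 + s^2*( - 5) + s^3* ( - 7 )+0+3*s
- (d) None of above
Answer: a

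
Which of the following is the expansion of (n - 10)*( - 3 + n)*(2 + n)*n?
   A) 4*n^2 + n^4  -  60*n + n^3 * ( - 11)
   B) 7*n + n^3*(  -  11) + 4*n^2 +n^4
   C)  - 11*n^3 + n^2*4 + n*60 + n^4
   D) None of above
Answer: C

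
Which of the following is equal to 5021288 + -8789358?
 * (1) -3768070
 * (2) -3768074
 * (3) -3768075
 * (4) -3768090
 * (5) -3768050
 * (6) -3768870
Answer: 1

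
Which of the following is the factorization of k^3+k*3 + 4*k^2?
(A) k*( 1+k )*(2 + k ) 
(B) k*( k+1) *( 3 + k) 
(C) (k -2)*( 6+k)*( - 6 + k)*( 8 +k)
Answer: B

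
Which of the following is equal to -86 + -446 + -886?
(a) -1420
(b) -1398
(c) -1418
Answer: c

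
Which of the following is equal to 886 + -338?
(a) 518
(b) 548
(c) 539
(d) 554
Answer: b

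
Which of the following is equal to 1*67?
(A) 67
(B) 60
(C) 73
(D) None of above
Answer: A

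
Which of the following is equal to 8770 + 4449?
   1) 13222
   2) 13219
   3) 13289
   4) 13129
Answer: 2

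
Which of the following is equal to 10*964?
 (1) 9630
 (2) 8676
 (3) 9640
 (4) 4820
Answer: 3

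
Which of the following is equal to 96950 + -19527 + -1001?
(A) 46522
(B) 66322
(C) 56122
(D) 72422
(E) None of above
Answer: E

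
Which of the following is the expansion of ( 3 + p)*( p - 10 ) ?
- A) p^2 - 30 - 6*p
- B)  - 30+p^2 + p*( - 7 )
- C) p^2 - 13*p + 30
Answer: B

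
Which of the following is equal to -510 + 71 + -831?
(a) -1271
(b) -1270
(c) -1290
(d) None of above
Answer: b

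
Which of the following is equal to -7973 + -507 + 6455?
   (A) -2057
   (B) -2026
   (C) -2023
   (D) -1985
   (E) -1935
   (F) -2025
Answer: F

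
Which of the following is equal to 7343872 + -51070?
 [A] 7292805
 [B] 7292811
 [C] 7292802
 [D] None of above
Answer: C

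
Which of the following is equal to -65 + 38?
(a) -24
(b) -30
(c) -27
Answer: c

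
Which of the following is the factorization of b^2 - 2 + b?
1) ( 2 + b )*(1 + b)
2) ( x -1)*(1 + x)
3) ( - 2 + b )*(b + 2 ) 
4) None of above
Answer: 4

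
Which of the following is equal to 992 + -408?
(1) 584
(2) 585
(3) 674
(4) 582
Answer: 1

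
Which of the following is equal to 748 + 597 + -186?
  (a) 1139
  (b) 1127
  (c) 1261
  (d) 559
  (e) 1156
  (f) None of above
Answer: f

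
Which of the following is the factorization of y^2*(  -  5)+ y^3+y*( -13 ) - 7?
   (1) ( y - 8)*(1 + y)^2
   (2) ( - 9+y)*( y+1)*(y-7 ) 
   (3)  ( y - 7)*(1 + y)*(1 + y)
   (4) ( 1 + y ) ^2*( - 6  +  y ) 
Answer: 3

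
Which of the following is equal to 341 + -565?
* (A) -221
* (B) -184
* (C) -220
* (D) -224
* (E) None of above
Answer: D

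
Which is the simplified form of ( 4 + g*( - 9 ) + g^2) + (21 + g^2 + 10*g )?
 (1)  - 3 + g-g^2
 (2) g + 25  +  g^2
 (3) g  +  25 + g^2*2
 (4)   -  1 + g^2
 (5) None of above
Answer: 3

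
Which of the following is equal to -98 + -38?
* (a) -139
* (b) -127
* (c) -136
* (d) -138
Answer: c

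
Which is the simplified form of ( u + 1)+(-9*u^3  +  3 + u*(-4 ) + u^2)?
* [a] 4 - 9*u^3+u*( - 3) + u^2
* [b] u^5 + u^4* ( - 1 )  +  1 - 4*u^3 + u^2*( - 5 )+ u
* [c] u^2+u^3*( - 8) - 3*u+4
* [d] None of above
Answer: a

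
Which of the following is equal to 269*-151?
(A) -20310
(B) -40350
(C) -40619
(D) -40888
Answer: C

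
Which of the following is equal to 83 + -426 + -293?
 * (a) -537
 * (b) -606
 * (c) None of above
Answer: c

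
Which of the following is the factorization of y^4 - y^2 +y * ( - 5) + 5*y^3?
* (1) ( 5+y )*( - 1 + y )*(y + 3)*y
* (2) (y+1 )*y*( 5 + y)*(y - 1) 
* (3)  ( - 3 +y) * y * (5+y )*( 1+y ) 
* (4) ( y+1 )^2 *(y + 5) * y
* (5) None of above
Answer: 2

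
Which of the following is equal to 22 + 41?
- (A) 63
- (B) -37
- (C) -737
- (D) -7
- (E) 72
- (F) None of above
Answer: A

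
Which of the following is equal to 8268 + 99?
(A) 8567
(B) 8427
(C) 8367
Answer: C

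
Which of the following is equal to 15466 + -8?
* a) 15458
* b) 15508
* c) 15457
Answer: a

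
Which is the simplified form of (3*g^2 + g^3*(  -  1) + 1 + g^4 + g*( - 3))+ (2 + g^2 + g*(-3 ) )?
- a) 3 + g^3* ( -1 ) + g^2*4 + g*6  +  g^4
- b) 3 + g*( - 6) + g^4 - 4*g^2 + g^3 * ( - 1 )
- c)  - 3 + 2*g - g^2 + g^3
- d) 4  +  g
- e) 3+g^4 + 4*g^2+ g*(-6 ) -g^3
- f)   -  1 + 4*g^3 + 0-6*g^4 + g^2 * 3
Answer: e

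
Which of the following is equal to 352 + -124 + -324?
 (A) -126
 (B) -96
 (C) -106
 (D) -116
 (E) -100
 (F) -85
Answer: B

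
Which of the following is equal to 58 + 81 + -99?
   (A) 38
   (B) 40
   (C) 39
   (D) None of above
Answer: B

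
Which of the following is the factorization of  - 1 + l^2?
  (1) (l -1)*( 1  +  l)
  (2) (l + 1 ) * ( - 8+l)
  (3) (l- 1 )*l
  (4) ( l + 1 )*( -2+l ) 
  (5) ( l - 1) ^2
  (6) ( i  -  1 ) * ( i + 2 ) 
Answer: 1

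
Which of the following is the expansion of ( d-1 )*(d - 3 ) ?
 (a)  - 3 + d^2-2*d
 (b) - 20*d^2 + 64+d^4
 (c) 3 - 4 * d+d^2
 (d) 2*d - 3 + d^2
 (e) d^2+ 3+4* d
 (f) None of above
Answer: c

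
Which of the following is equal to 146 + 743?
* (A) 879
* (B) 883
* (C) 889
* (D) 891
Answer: C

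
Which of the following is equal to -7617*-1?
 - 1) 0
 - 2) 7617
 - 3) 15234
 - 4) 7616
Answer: 2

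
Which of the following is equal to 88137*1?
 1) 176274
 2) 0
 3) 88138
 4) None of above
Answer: 4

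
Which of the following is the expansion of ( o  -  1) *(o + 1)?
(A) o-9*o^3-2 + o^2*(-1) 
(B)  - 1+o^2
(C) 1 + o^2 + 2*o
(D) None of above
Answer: B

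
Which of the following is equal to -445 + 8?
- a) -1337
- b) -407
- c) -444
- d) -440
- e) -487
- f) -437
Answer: f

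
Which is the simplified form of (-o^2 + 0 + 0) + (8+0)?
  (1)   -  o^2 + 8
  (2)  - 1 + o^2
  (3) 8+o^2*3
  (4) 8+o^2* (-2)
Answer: 1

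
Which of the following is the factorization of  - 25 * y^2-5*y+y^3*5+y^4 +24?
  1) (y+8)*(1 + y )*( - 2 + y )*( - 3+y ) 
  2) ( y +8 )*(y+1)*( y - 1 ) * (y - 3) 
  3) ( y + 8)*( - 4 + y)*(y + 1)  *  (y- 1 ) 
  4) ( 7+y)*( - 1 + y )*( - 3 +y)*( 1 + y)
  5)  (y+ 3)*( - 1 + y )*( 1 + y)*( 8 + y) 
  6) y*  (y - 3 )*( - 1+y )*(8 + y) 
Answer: 2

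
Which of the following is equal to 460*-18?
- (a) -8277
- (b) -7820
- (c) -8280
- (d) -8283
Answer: c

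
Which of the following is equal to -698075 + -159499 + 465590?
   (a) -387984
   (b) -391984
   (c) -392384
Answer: b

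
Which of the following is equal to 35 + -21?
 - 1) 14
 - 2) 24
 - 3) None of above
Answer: 1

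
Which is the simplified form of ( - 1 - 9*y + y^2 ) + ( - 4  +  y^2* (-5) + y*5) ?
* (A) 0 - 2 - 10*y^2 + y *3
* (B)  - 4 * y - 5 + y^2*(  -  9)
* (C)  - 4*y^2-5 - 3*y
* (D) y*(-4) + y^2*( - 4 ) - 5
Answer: D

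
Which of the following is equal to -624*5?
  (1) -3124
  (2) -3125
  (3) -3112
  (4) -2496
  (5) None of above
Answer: 5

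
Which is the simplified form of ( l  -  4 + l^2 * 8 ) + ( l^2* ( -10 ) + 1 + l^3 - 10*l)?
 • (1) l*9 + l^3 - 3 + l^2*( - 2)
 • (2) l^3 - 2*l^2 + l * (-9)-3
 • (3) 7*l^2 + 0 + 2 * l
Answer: 2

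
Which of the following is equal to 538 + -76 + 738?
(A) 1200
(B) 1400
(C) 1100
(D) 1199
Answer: A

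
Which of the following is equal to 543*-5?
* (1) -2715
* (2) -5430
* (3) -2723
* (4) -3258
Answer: 1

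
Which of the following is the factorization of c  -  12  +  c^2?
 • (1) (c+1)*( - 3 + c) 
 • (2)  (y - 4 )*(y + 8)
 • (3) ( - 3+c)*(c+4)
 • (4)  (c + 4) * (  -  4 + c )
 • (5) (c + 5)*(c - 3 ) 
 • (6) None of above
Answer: 3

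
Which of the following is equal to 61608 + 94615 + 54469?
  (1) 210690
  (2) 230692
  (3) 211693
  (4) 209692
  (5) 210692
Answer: 5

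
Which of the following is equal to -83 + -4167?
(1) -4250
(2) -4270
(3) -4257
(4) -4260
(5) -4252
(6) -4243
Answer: 1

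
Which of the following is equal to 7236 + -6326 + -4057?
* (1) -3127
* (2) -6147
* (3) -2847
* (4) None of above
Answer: 4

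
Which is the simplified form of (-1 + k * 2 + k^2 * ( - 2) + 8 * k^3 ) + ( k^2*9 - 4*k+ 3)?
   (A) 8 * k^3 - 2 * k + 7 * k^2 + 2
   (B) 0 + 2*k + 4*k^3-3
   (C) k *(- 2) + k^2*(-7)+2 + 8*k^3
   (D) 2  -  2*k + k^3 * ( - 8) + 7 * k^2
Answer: A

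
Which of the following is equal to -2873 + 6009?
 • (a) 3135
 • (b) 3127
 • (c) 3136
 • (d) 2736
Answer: c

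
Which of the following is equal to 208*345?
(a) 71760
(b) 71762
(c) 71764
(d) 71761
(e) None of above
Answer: a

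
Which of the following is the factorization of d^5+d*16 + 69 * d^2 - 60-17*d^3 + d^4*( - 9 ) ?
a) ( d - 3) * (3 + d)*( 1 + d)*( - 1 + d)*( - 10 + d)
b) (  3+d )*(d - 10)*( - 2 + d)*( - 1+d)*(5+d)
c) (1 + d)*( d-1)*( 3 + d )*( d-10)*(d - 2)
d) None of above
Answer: c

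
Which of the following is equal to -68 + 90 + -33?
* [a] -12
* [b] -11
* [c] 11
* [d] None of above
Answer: b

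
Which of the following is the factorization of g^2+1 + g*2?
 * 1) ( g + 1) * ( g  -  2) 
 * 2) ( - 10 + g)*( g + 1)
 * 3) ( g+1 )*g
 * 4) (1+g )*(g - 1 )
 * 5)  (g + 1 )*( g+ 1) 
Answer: 5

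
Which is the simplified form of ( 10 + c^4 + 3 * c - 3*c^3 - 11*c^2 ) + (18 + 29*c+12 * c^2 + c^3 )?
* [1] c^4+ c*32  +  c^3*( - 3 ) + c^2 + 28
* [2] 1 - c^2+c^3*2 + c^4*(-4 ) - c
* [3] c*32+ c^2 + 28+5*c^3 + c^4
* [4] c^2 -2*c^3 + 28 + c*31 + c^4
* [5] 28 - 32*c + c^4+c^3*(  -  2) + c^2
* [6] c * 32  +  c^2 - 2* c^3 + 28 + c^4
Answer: 6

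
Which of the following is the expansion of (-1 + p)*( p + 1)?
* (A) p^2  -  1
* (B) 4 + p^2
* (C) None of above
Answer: A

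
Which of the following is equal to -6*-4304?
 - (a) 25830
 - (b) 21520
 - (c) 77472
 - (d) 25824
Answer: d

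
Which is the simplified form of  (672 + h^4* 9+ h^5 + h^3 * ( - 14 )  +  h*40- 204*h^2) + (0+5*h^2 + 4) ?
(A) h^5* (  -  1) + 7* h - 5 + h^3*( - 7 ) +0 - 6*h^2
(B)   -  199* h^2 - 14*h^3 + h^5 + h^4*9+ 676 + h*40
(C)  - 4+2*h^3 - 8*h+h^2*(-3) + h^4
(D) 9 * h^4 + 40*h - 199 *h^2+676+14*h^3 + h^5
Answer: B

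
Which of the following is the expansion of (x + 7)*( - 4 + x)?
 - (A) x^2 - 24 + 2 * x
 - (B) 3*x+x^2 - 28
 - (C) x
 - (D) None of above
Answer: B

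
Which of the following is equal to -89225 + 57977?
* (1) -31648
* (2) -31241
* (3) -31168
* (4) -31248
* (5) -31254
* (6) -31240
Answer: 4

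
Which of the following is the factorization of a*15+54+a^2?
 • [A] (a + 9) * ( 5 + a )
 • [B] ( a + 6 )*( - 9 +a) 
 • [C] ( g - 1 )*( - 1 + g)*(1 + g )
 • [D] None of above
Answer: D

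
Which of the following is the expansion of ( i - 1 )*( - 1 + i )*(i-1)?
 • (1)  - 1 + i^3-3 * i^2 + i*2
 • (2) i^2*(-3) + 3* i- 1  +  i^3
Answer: 2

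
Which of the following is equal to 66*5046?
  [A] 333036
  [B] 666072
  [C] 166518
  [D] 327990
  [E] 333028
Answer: A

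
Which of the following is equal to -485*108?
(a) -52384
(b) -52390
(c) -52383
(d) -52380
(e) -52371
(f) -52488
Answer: d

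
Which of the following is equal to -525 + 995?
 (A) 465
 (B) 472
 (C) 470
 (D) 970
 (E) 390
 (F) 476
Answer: C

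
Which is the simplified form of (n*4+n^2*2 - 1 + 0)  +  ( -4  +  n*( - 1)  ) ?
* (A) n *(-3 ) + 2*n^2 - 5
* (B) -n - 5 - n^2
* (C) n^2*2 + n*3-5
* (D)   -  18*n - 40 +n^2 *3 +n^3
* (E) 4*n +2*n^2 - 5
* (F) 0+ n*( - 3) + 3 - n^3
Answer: C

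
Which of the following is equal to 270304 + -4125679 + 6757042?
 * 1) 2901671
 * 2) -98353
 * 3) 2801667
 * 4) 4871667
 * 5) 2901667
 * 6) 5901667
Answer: 5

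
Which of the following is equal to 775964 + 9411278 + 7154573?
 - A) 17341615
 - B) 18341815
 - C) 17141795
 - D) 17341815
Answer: D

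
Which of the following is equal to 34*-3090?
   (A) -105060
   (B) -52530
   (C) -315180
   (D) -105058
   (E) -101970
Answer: A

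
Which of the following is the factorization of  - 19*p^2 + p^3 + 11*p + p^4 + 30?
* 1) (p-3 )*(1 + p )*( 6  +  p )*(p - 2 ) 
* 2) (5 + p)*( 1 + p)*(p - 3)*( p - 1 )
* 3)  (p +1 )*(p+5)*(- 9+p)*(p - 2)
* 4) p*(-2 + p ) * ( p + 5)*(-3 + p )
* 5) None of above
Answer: 5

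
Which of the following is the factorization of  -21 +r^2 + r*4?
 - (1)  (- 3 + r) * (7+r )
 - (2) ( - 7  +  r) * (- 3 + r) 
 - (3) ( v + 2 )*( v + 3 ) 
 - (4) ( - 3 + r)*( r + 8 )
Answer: 1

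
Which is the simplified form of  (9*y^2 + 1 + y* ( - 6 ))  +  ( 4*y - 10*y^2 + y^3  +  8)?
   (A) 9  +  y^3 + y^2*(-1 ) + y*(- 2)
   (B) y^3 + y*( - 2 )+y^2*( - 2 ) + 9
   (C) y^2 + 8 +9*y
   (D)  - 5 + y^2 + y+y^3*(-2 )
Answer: A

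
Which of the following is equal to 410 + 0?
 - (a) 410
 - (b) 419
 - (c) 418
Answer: a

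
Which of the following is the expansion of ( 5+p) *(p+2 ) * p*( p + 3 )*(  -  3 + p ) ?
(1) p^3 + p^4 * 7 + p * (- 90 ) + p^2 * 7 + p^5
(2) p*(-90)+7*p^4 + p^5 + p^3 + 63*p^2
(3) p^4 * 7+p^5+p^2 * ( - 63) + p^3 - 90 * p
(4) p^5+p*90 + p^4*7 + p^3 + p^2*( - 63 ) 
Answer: 3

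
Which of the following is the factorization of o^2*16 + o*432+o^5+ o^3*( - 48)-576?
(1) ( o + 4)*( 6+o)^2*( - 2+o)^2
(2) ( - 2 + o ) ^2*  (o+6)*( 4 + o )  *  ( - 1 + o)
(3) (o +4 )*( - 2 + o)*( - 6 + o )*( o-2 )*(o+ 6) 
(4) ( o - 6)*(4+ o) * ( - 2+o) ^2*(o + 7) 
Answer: 3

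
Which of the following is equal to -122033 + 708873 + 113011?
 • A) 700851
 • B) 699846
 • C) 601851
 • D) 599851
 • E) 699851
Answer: E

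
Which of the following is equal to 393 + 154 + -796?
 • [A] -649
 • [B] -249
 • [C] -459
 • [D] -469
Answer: B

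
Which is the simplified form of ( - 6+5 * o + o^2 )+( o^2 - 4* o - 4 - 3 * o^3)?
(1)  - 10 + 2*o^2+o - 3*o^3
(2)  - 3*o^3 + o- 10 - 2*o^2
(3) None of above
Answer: 1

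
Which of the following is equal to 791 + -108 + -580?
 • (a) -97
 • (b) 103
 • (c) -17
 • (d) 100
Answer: b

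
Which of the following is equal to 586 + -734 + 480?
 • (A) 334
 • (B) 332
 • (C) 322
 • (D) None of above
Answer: B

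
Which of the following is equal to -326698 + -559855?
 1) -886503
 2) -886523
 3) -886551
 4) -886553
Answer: 4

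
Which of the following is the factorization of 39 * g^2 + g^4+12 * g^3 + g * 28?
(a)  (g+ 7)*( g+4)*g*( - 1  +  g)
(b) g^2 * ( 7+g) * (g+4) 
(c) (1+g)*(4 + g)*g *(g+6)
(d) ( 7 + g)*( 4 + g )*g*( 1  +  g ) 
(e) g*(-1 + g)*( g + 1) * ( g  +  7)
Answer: d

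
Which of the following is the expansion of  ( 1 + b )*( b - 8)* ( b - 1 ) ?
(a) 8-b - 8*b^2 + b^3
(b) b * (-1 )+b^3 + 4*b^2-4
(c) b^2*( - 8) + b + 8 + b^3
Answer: a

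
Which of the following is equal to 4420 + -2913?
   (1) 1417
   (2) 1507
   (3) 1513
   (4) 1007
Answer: 2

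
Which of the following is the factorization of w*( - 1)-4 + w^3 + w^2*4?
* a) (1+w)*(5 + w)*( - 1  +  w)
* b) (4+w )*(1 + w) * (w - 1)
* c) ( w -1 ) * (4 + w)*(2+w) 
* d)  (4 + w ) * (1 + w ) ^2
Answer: b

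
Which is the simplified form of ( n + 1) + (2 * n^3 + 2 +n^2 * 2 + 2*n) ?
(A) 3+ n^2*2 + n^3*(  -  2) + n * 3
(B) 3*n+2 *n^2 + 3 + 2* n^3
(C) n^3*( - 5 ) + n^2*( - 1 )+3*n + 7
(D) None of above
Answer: B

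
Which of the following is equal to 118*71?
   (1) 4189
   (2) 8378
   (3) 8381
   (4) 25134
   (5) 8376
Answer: 2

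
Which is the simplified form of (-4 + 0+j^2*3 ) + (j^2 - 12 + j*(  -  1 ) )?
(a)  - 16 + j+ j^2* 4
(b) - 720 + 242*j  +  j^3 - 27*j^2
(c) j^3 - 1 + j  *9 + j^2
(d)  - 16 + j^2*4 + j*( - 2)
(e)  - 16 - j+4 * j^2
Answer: e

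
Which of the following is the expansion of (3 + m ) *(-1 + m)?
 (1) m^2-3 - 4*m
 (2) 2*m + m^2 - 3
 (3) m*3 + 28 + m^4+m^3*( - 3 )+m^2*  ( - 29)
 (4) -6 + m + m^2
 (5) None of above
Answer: 2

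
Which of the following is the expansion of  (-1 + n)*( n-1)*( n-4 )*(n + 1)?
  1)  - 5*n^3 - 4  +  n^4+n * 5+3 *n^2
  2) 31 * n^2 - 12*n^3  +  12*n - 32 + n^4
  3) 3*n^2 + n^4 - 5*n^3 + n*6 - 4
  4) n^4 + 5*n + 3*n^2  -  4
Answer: 1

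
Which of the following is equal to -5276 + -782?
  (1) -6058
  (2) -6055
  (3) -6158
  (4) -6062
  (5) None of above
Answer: 1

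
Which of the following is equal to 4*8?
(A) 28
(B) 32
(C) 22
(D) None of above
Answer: B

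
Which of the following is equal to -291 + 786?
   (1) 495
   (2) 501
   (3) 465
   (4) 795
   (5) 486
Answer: 1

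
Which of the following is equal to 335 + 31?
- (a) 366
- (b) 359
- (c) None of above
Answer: a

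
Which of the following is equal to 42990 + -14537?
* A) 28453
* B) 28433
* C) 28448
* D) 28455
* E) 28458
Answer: A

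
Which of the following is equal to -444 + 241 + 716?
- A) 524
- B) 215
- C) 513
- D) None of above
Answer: C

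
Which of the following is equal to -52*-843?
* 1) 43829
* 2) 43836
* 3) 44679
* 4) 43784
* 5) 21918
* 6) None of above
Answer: 2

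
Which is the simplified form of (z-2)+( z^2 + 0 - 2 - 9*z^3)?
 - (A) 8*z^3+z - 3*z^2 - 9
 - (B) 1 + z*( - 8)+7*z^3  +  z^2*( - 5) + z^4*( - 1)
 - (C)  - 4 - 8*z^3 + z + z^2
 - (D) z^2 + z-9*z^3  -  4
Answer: D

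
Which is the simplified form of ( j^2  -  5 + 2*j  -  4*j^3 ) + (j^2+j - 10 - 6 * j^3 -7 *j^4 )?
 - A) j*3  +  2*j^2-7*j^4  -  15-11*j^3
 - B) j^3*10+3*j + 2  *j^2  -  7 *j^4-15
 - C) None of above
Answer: C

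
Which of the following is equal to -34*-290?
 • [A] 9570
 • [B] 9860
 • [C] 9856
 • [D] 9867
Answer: B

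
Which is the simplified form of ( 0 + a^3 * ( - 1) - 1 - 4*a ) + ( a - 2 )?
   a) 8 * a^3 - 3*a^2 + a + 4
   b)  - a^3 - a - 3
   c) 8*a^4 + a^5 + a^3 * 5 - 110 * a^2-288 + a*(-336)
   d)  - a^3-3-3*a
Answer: d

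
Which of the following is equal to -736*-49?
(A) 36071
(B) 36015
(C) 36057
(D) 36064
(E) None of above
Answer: D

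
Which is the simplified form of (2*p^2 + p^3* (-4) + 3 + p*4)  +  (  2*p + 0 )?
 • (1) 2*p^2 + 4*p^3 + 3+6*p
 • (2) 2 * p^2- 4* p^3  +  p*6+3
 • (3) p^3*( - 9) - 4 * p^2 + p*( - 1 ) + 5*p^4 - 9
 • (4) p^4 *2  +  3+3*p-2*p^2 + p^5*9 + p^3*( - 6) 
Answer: 2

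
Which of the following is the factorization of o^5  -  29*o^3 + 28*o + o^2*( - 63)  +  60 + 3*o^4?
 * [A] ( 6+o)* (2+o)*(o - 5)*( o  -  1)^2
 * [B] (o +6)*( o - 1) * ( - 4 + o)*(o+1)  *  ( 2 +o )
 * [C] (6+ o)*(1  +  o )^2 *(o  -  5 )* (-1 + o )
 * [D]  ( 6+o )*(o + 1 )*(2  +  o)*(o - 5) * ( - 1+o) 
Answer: D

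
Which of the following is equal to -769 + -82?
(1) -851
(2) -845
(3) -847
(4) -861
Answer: 1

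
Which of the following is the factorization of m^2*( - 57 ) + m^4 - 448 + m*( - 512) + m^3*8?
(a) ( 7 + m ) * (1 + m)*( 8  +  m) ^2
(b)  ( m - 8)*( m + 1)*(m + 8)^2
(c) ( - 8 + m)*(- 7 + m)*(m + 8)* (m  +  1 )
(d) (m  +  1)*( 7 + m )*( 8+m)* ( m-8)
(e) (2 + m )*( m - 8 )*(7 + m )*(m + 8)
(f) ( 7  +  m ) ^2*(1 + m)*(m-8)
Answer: d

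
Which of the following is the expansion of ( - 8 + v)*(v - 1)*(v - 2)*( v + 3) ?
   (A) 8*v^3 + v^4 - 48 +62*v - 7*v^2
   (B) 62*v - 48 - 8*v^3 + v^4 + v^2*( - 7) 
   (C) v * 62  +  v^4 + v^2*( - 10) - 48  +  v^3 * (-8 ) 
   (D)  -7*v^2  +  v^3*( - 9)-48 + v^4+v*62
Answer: B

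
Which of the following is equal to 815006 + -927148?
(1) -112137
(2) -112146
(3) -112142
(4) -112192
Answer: 3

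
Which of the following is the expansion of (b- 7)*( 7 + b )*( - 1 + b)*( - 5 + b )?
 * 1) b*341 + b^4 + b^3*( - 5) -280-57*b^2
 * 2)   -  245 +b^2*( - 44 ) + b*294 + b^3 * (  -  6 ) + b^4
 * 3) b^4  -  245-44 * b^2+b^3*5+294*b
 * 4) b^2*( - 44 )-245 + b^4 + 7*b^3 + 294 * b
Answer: 2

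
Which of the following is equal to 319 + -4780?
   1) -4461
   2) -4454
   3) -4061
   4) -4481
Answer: 1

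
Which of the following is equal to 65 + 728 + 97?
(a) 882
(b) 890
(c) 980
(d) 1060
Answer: b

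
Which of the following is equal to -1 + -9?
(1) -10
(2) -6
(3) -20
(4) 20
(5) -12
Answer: 1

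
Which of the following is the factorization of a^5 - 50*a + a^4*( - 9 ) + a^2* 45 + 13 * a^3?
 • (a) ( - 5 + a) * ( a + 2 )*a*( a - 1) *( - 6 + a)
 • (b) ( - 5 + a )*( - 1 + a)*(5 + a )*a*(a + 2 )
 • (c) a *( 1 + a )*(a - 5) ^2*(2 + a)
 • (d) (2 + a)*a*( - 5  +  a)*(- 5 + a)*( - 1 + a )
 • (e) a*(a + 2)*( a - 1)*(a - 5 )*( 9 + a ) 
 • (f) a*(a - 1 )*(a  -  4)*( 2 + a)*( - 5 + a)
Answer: d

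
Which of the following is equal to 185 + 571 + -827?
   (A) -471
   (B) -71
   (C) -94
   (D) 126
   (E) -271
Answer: B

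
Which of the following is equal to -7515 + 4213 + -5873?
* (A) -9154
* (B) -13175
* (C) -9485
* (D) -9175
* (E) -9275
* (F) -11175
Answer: D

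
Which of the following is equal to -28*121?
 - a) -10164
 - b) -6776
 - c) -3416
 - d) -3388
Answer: d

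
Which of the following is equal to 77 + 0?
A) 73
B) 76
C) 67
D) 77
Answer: D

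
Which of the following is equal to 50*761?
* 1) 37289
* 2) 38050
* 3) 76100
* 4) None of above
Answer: 2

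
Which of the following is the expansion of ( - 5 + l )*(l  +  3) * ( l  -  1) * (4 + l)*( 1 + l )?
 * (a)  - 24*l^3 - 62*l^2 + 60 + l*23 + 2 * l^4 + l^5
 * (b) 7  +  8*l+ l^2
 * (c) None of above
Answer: a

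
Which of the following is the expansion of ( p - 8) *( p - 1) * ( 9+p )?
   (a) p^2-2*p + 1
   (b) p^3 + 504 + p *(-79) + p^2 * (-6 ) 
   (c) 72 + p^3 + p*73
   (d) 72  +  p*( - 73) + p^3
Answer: d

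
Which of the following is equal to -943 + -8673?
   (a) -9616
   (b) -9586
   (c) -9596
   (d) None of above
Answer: a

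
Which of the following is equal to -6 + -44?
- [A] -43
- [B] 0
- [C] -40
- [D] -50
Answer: D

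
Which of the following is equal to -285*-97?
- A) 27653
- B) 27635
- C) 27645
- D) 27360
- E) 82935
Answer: C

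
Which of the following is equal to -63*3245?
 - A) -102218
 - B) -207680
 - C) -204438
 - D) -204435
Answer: D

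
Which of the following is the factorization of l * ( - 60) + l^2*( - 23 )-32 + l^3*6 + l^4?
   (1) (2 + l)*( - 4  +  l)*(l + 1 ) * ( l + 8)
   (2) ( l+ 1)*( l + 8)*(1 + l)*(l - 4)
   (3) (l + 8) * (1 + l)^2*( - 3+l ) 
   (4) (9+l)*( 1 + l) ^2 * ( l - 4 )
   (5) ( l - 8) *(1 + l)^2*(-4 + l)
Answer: 2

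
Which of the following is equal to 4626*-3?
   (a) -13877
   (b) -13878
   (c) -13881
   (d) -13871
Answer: b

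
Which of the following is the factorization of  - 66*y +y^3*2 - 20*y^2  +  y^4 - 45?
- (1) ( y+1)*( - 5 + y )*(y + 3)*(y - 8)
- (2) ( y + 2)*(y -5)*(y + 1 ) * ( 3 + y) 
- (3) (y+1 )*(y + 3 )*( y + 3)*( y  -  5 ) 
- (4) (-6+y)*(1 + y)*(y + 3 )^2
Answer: 3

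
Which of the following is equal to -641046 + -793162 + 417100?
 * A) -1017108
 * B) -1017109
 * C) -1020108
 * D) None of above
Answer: A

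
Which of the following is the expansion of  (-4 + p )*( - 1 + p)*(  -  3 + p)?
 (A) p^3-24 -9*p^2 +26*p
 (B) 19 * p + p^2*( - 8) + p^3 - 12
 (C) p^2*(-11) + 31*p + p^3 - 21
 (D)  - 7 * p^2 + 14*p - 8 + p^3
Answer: B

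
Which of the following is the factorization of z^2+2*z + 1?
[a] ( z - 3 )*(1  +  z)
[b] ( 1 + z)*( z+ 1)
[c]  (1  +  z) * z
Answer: b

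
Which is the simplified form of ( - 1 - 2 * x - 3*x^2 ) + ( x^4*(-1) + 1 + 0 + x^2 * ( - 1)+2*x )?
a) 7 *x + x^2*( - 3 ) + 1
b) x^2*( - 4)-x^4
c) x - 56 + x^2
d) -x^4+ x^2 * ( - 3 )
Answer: b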